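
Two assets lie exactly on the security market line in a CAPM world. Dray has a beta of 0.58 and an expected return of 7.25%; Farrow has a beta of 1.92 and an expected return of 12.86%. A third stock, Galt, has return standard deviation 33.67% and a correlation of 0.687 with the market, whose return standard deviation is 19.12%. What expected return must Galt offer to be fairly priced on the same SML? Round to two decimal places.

9.89%

MRP = (12.86% − 7.25%) / (1.92 − 0.58) = 4.1866%
R_f = 7.25% − 0.58 × 4.1866% = 4.8218%
β_Galt = ρ·σ_i/σ_m = 0.687 × 33.67 / 19.12 = 1.2098
E(R_Galt) = R_f + β × MRP = 4.8218% + 1.2098 × 4.1866% = 9.89%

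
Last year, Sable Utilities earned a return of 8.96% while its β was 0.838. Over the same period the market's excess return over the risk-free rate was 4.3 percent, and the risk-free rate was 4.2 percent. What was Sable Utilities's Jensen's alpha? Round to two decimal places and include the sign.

CAPM benchmark = R_f + β(R_m − R_f) = 4.2% + 0.838 × 4.3% = 7.8034%
α = actual − benchmark = 8.96% − 7.8034% = +1.16%

+1.16%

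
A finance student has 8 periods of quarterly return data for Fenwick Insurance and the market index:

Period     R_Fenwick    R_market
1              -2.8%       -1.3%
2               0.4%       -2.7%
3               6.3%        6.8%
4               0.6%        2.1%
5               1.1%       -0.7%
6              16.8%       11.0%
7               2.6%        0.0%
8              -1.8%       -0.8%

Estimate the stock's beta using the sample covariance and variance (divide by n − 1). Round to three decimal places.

Mean R_i = (-2.8 + 0.4 + 6.3 + 0.6 + 1.1 + 16.8 + 2.6 − 1.8) / 8 = 2.9000%
Mean R_m = (-1.3 − 2.7 + 6.8 + 2.1 − 0.7 + 11.0 + 0.0 − 0.8) / 8 = 1.8000%
Σ(R_i − R̄_i)(R_m − R̄_m) = 190.3700  ⇒  Cov = 190.3700 / 7 = 27.1957
Σ(R_m − R̄_m)² = 155.8400  ⇒  Var(R_m) = 155.8400 / 7 = 22.2629
β = Cov / Var(R_m) = 27.1957 / 22.2629 = 1.2216

1.222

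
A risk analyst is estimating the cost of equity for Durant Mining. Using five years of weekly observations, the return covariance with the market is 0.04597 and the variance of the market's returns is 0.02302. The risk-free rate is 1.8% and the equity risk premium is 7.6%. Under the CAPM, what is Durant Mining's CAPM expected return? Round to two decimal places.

β = Cov(R_i, R_m) / Var(R_m) = 0.04597 / 0.02302 = 1.9970
E(R) = R_f + β × MRP = 1.8% + 1.9970 × 7.6% = 16.98%

16.98%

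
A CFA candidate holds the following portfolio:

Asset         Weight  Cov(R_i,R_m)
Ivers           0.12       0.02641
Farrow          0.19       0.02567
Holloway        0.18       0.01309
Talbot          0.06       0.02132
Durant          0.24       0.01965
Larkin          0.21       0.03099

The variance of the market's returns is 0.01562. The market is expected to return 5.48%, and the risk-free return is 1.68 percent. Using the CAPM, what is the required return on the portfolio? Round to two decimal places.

β_Ivers = 0.02641 / 0.01562 = 1.6908
β_Farrow = 0.02567 / 0.01562 = 1.6434
β_Holloway = 0.01309 / 0.01562 = 0.8380
β_Talbot = 0.02132 / 0.01562 = 1.3649
β_Durant = 0.01965 / 0.01562 = 1.2580
β_Larkin = 0.03099 / 0.01562 = 1.9840
β_P = Σ w_i β_i = 0.12×1.6908 + 0.19×1.6434 + 0.18×0.8380 + 0.06×1.3649 + 0.24×1.2580 + 0.21×1.9840 = 1.4664
MRP = 5.48% − 1.68% = 3.80%
E(R_P) = R_f + β_P × MRP = 1.68% + 1.4664 × 3.80% = 7.25%

7.25%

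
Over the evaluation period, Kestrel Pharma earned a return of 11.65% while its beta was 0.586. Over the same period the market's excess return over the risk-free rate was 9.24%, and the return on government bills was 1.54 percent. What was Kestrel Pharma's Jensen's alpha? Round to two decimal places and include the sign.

CAPM benchmark = R_f + β(R_m − R_f) = 1.54% + 0.586 × 9.24% = 6.95464%
α = actual − benchmark = 11.65% − 6.95464% = +4.70%

+4.70%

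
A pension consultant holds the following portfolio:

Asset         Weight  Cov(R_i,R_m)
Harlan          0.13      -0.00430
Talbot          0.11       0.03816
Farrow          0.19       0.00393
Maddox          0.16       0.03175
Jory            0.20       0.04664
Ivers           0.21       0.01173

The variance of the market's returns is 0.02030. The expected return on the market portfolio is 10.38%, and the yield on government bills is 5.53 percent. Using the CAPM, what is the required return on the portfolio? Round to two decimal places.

10.61%

β_Harlan = -0.00430 / 0.02030 = -0.2118
β_Talbot = 0.03816 / 0.02030 = 1.8798
β_Farrow = 0.00393 / 0.02030 = 0.1936
β_Maddox = 0.03175 / 0.02030 = 1.5640
β_Jory = 0.04664 / 0.02030 = 2.2975
β_Ivers = 0.01173 / 0.02030 = 0.5778
β_P = Σ w_i β_i = 0.13×-0.2118 + 0.11×1.8798 + 0.19×0.1936 + 0.16×1.5640 + 0.20×2.2975 + 0.21×0.5778 = 1.0471
MRP = 10.38% − 5.53% = 4.85%
E(R_P) = R_f + β_P × MRP = 5.53% + 1.0471 × 4.85% = 10.61%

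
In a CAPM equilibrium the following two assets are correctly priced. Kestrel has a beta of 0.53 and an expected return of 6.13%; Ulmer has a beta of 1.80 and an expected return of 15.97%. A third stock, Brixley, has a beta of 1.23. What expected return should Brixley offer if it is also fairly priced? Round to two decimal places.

MRP (SML slope) = (15.97% − 6.13%) / (1.80 − 0.53) = 9.84% / 1.27 = 7.7480%
R_f (intercept) = 6.13% − 0.53 × 7.7480% = 2.0236%
E(R_Brixley) = R_f + β × MRP = 2.0236% + 1.23 × 7.7480% = 11.55%

11.55%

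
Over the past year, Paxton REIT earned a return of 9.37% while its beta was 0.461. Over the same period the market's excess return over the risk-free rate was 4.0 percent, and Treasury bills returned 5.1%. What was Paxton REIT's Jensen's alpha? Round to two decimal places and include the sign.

CAPM benchmark = R_f + β(R_m − R_f) = 5.1% + 0.461 × 4.0% = 6.9440%
α = actual − benchmark = 9.37% − 6.9440% = +2.43%

+2.43%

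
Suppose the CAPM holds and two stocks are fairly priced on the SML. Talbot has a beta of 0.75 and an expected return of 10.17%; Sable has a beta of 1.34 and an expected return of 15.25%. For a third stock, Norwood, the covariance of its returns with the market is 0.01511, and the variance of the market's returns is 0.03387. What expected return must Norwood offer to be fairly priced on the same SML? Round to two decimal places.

7.55%

MRP = (15.25% − 10.17%) / (1.34 − 0.75) = 8.6102%
R_f = 10.17% − 0.75 × 8.6102% = 3.7124%
β_Norwood = Cov / Var(R_m) = 0.01511 / 0.03387 = 0.4461
E(R_Norwood) = R_f + β × MRP = 3.7124% + 0.4461 × 8.6102% = 7.55%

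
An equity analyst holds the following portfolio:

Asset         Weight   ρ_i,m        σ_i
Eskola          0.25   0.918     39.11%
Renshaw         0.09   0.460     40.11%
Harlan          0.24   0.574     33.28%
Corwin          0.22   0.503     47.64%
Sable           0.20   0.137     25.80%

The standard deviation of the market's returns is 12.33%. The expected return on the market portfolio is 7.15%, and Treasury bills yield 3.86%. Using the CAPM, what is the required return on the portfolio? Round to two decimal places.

9.52%

β_Eskola = 0.918 × 39.11% / 12.33% = 2.9118
β_Renshaw = 0.460 × 40.11% / 12.33% = 1.4964
β_Harlan = 0.574 × 33.28% / 12.33% = 1.5493
β_Corwin = 0.503 × 47.64% / 12.33% = 1.9435
β_Sable = 0.137 × 25.80% / 12.33% = 0.2867
β_P = Σ w_i β_i = 0.25×2.9118 + 0.09×1.4964 + 0.24×1.5493 + 0.22×1.9435 + 0.20×0.2867 = 1.7194
MRP = 7.15% − 3.86% = 3.29%
E(R_P) = R_f + β_P × MRP = 3.86% + 1.7194 × 3.29% = 9.52%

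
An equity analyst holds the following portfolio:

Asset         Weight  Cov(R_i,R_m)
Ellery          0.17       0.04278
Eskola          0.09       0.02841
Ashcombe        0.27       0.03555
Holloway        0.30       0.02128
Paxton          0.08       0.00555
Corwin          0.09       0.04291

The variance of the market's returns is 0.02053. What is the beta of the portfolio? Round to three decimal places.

β_Ellery = 0.04278 / 0.02053 = 2.0838
β_Eskola = 0.02841 / 0.02053 = 1.3838
β_Ashcombe = 0.03555 / 0.02053 = 1.7316
β_Holloway = 0.02128 / 0.02053 = 1.0365
β_Paxton = 0.00555 / 0.02053 = 0.2703
β_Corwin = 0.04291 / 0.02053 = 2.0901
β_P = Σ w_i β_i = 0.17×2.0838 + 0.09×1.3838 + 0.27×1.7316 + 0.30×1.0365 + 0.08×0.2703 + 0.09×2.0901 = 1.4670

1.467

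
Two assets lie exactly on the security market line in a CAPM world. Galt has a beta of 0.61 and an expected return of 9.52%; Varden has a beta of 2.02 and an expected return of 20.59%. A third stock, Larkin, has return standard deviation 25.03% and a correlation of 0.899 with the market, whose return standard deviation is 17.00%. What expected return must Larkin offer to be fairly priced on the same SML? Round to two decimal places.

MRP = (20.59% − 9.52%) / (2.02 − 0.61) = 7.8511%
R_f = 9.52% − 0.61 × 7.8511% = 4.7308%
β_Larkin = ρ·σ_i/σ_m = 0.899 × 25.03 / 17.00 = 1.3236
E(R_Larkin) = R_f + β × MRP = 4.7308% + 1.3236 × 7.8511% = 15.12%

15.12%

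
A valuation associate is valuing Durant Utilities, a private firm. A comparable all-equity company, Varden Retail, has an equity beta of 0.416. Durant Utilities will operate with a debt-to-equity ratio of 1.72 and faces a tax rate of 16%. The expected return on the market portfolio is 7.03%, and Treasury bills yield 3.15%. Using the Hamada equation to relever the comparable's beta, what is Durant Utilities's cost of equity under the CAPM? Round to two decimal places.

β_L = β_U × [1 + (1 − t)(D/E)] = 0.416 × [1 + (1 − 0.16) × 1.72]
    = 0.416 × [1 + 0.84 × 1.72] = 0.416 × 2.4448 = 1.0170
MRP = 7.03% − 3.15% = 3.88%
E(R) = R_f + β_L × MRP = 3.15% + 1.0170 × 3.88% = 7.10%

7.10%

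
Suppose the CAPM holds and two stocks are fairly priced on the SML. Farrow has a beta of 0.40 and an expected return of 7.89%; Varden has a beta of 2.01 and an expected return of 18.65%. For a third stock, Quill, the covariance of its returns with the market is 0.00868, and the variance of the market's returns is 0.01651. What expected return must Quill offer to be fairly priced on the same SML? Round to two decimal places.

MRP = (18.65% − 7.89%) / (2.01 − 0.40) = 6.6832%
R_f = 7.89% − 0.40 × 6.6832% = 5.2167%
β_Quill = Cov / Var(R_m) = 0.00868 / 0.01651 = 0.5257
E(R_Quill) = R_f + β × MRP = 5.2167% + 0.5257 × 6.6832% = 8.73%

8.73%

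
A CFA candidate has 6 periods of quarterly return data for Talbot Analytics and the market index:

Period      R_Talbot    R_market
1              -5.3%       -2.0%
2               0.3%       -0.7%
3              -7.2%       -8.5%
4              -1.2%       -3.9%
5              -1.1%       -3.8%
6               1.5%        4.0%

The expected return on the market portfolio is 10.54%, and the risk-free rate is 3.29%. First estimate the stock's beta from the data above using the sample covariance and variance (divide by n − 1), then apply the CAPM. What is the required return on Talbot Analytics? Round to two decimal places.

Mean R_i = (-5.3 + 0.3 − 7.2 − 1.2 − 1.1 + 1.5) / 6 = -2.1667%
Mean R_m = (-2.0 − 0.7 − 8.5 − 3.9 − 3.8 + 4.0) / 6 = -2.4833%
Σ(R_i − R̄_i)(R_m − R̄_m) = 54.1667  ⇒  Cov = 54.1667 / 5 = 10.8333
Σ(R_m − R̄_m)² = 85.3883  ⇒  Var(R_m) = 85.3883 / 5 = 17.0777
β = Cov / Var(R_m) = 10.8333 / 17.0777 = 0.6344
MRP = 10.54% − 3.29% = 7.25%
E(R) = R_f + β × MRP = 3.29% + 0.6344 × 7.25% = 7.89%

7.89%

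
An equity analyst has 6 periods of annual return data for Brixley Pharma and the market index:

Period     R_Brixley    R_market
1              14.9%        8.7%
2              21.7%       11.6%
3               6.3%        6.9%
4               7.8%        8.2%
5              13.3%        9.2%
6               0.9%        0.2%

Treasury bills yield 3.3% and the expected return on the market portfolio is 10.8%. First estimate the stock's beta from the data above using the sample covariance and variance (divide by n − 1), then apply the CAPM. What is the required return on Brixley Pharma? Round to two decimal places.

15.93%

Mean R_i = (14.9 + 21.7 + 6.3 + 7.8 + 13.3 + 0.9) / 6 = 10.8167%
Mean R_m = (8.7 + 11.6 + 6.9 + 8.2 + 9.2 + 0.2) / 6 = 7.4667%
Σ(R_i − R̄_i)(R_m − R̄_m) = 126.7333  ⇒  Cov = 126.7333 / 5 = 25.3467
Σ(R_m − R̄_m)² = 75.2733  ⇒  Var(R_m) = 75.2733 / 5 = 15.0547
β = Cov / Var(R_m) = 25.3467 / 15.0547 = 1.6836
MRP = 10.8% − 3.3% = 7.50%
E(R) = R_f + β × MRP = 3.3% + 1.6836 × 7.5% = 15.93%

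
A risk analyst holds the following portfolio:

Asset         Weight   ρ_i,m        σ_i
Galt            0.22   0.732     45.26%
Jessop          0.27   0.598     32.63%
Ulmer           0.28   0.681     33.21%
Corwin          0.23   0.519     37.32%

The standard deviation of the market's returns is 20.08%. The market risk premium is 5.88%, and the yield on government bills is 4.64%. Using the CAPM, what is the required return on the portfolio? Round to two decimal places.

11.48%

β_Galt = 0.732 × 45.26% / 20.08% = 1.6499
β_Jessop = 0.598 × 32.63% / 20.08% = 0.9718
β_Ulmer = 0.681 × 33.21% / 20.08% = 1.1263
β_Corwin = 0.519 × 37.32% / 20.08% = 0.9646
β_P = Σ w_i β_i = 0.22×1.6499 + 0.27×0.9718 + 0.28×1.1263 + 0.23×0.9646 = 1.1626
E(R_P) = R_f + β_P × MRP = 4.64% + 1.1626 × 5.88% = 11.48%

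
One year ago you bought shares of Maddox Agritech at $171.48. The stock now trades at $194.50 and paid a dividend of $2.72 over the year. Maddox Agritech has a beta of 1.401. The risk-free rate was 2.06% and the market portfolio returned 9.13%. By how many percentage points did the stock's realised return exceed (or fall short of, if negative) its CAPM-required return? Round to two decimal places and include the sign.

+3.05%

Realised HPR = (P1 + D1 − P0) / P0 = (194.50 + 2.72 − 171.48) / 171.48 = 25.74 / 171.48 = 15.0105%
MRP = 9.13% − 2.06% = 7.07%
CAPM required = R_f + β·MRP = 2.06% + 1.401 × 7.07% = 11.96507%
α = realised − required = 15.0105% − 11.96507% = +3.05%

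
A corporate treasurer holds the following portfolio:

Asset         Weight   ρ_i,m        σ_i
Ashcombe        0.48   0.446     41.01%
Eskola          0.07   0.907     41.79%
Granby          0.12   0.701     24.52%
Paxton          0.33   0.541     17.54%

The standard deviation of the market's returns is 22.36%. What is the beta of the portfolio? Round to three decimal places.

0.744

β_Ashcombe = 0.446 × 41.01% / 22.36% = 0.8180
β_Eskola = 0.907 × 41.79% / 22.36% = 1.6951
β_Granby = 0.701 × 24.52% / 22.36% = 0.7687
β_Paxton = 0.541 × 17.54% / 22.36% = 0.4244
β_P = Σ w_i β_i = 0.48×0.8180 + 0.07×1.6951 + 0.12×0.7687 + 0.33×0.4244 = 0.7436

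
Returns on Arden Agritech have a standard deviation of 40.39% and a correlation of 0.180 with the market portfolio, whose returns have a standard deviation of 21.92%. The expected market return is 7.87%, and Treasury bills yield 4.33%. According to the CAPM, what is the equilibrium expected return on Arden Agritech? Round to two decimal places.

β = ρ × σ_i / σ_m = 0.180 × 40.39% / 21.92% = 0.3317
MRP = 7.87% − 4.33% = 3.54%
E(R) = 4.33% + 0.3317 × 3.54% = 5.50%

5.50%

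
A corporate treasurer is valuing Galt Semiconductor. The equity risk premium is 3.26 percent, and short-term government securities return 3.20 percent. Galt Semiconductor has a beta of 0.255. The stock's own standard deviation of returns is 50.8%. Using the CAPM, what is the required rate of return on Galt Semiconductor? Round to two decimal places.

4.03%

E(R) = R_f + β × MRP = 3.20% + 0.255 × 3.26% = 4.03%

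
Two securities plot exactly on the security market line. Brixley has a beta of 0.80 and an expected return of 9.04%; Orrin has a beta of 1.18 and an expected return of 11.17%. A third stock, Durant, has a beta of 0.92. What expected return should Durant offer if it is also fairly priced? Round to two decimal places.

MRP (SML slope) = (11.17% − 9.04%) / (1.18 − 0.80) = 2.13% / 0.38 = 5.6053%
R_f (intercept) = 9.04% − 0.80 × 5.6053% = 4.5558%
E(R_Durant) = R_f + β × MRP = 4.5558% + 0.92 × 5.6053% = 9.71%

9.71%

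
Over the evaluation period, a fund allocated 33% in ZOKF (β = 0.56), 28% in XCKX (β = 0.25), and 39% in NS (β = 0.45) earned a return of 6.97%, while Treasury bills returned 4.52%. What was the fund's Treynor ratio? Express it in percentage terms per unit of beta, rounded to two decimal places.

5.69%

β_P = 0.33×0.56 + 0.28×0.25 + 0.39×0.45 = 0.4303
Treynor = (R_P − R_f) / β_P = (6.97% − 4.52%) / 0.4303 = 2.45% / 0.4303 = 5.69%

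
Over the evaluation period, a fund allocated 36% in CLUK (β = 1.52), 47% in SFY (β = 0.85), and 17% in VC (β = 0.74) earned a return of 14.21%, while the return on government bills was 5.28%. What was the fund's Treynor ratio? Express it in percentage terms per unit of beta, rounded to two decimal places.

β_P = 0.36×1.52 + 0.47×0.85 + 0.17×0.74 = 1.0725
Treynor = (R_P − R_f) / β_P = (14.21% − 5.28%) / 1.0725 = 8.93% / 1.0725 = 8.33%

8.33%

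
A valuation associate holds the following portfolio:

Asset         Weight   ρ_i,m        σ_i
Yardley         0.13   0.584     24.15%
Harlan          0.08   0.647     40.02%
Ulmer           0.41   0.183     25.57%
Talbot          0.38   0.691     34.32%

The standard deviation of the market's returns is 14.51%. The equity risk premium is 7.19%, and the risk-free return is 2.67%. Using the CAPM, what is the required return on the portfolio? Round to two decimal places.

10.02%

β_Yardley = 0.584 × 24.15% / 14.51% = 0.9720
β_Harlan = 0.647 × 40.02% / 14.51% = 1.7845
β_Ulmer = 0.183 × 25.57% / 14.51% = 0.3225
β_Talbot = 0.691 × 34.32% / 14.51% = 1.6344
β_P = Σ w_i β_i = 0.13×0.9720 + 0.08×1.7845 + 0.41×0.3225 + 0.38×1.6344 = 1.0224
E(R_P) = R_f + β_P × MRP = 2.67% + 1.0224 × 7.19% = 10.02%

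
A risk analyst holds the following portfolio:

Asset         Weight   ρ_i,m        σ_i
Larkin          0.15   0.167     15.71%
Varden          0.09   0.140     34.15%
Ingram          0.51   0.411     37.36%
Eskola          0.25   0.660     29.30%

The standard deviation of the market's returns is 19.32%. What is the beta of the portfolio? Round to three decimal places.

0.698

β_Larkin = 0.167 × 15.71% / 19.32% = 0.1358
β_Varden = 0.140 × 34.15% / 19.32% = 0.2475
β_Ingram = 0.411 × 37.36% / 19.32% = 0.7948
β_Eskola = 0.660 × 29.30% / 19.32% = 1.0009
β_P = Σ w_i β_i = 0.15×0.1358 + 0.09×0.2475 + 0.51×0.7948 + 0.25×1.0009 = 0.6982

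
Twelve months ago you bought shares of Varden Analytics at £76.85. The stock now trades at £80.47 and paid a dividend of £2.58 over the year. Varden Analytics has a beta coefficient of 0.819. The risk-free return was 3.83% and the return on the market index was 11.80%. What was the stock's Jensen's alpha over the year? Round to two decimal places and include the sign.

-2.29%

Realised HPR = (P1 + D1 − P0) / P0 = (80.47 + 2.58 − 76.85) / 76.85 = 6.20 / 76.85 = 8.0677%
MRP = 11.80% − 3.83% = 7.97%
CAPM required = R_f + β·MRP = 3.83% + 0.819 × 7.97% = 10.35743%
α = realised − required = 8.0677% − 10.35743% = -2.29%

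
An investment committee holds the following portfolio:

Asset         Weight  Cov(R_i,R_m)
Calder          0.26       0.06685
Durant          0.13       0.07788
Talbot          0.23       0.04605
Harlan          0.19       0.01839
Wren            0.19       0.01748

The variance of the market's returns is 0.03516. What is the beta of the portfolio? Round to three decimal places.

1.277

β_Calder = 0.06685 / 0.03516 = 1.9013
β_Durant = 0.07788 / 0.03516 = 2.2150
β_Talbot = 0.04605 / 0.03516 = 1.3097
β_Harlan = 0.01839 / 0.03516 = 0.5230
β_Wren = 0.01748 / 0.03516 = 0.4972
β_P = Σ w_i β_i = 0.26×1.9013 + 0.13×2.2150 + 0.23×1.3097 + 0.19×0.5230 + 0.19×0.4972 = 1.2774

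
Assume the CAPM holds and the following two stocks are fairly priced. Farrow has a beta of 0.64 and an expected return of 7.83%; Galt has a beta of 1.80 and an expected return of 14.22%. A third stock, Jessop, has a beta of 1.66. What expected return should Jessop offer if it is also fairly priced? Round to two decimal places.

MRP (SML slope) = (14.22% − 7.83%) / (1.80 − 0.64) = 6.39% / 1.16 = 5.5086%
R_f (intercept) = 7.83% − 0.64 × 5.5086% = 4.3045%
E(R_Jessop) = R_f + β × MRP = 4.3045% + 1.66 × 5.5086% = 13.45%

13.45%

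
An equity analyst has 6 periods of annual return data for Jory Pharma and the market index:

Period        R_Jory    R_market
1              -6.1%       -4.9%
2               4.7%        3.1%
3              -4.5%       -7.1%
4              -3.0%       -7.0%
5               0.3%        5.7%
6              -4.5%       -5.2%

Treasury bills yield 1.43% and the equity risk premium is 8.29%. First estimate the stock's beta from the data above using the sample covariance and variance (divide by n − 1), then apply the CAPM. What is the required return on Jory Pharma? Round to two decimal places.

Mean R_i = (-6.1 + 4.7 − 4.5 − 3.0 + 0.3 − 4.5) / 6 = -2.1833%
Mean R_m = (-4.9 + 3.1 − 7.1 − 7.0 + 5.7 − 5.2) / 6 = -2.5667%
Σ(R_i − R̄_i)(R_m − R̄_m) = 88.8967  ⇒  Cov = 88.8967 / 5 = 17.7793
Σ(R_m − R̄_m)² = 153.0333  ⇒  Var(R_m) = 153.0333 / 5 = 30.6067
β = Cov / Var(R_m) = 17.7793 / 30.6067 = 0.5809
E(R) = R_f + β × MRP = 1.43% + 0.5809 × 8.29% = 6.25%

6.25%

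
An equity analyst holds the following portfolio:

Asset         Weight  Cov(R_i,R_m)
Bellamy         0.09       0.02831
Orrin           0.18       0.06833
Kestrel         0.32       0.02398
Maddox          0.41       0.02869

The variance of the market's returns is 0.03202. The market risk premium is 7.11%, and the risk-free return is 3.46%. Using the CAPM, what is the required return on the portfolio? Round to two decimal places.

11.07%

β_Bellamy = 0.02831 / 0.03202 = 0.8841
β_Orrin = 0.06833 / 0.03202 = 2.1340
β_Kestrel = 0.02398 / 0.03202 = 0.7489
β_Maddox = 0.02869 / 0.03202 = 0.8960
β_P = Σ w_i β_i = 0.09×0.8841 + 0.18×2.1340 + 0.32×0.7489 + 0.41×0.8960 = 1.0707
E(R_P) = R_f + β_P × MRP = 3.46% + 1.0707 × 7.11% = 11.07%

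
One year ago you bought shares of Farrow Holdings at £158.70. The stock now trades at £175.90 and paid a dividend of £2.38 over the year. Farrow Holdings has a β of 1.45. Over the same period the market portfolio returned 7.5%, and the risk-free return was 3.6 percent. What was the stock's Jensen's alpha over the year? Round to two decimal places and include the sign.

Realised HPR = (P1 + D1 − P0) / P0 = (175.90 + 2.38 − 158.70) / 158.70 = 19.58 / 158.70 = 12.3377%
MRP = 7.5% − 3.6% = 3.90%
CAPM required = R_f + β·MRP = 3.6% + 1.45 × 3.9% = 9.2550%
α = realised − required = 12.3377% − 9.2550% = +3.08%

+3.08%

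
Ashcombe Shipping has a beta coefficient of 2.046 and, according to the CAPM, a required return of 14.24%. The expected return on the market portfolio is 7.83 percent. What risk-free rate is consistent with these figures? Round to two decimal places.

1.70%

E(R) = R_f + β(E(R_m) − R_f) = R_f(1 − β) + β·E(R_m)
14.24% = R_f × (1 − 2.046) + 2.046 × 7.83%
14.24% = R_f × -1.046 + 16.02018%
R_f = (14.24% − 16.02018%) / -1.046 = 1.70%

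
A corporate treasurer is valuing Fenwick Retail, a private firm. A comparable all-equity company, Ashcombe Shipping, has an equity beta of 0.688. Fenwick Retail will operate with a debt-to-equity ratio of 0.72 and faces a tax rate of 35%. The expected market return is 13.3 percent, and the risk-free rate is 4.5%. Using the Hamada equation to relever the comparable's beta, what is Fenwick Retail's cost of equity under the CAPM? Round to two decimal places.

13.39%

β_L = β_U × [1 + (1 − t)(D/E)] = 0.688 × [1 + (1 − 0.35) × 0.72]
    = 0.688 × [1 + 0.65 × 0.72] = 0.688 × 1.4680 = 1.0100
MRP = 13.3% − 4.5% = 8.80%
E(R) = R_f + β_L × MRP = 4.5% + 1.0100 × 8.8% = 13.39%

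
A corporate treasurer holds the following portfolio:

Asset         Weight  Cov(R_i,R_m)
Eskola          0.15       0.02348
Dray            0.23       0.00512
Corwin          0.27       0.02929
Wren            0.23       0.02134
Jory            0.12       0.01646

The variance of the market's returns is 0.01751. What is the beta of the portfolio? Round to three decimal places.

1.113

β_Eskola = 0.02348 / 0.01751 = 1.3409
β_Dray = 0.00512 / 0.01751 = 0.2924
β_Corwin = 0.02929 / 0.01751 = 1.6728
β_Wren = 0.02134 / 0.01751 = 1.2187
β_Jory = 0.01646 / 0.01751 = 0.9400
β_P = Σ w_i β_i = 0.15×1.3409 + 0.23×0.2924 + 0.27×1.6728 + 0.23×1.2187 + 0.12×0.9400 = 1.1131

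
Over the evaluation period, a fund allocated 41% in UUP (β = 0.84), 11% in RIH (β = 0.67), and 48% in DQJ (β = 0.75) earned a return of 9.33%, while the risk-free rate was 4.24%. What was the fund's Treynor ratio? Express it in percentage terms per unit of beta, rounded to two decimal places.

6.54%

β_P = 0.41×0.84 + 0.11×0.67 + 0.48×0.75 = 0.7781
Treynor = (R_P − R_f) / β_P = (9.33% − 4.24%) / 0.7781 = 5.09% / 0.7781 = 6.54%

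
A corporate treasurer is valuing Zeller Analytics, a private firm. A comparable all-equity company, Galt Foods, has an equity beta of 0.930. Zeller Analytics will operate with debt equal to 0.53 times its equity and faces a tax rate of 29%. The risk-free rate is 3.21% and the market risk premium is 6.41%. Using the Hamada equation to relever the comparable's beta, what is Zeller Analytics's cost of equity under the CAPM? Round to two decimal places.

β_L = β_U × [1 + (1 − t)(D/E)] = 0.930 × [1 + (1 − 0.29) × 0.53]
    = 0.930 × [1 + 0.71 × 0.53] = 0.930 × 1.3763 = 1.2800
E(R) = R_f + β_L × MRP = 3.21% + 1.2800 × 6.41% = 11.41%

11.41%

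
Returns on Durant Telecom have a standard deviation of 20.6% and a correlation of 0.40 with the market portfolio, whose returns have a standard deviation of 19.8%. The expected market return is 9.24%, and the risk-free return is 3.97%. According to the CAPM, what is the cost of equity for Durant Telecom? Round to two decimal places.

β = ρ × σ_i / σ_m = 0.40 × 20.6% / 19.8% = 0.4162
MRP = 9.24% − 3.97% = 5.27%
E(R) = 3.97% + 0.4162 × 5.27% = 6.16%

6.16%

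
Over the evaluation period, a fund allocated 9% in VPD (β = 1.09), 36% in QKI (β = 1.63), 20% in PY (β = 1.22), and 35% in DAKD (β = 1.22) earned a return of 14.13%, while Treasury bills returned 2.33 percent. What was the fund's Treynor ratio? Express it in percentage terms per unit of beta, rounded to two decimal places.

8.70%

β_P = 0.09×1.09 + 0.36×1.63 + 0.20×1.22 + 0.35×1.22 = 1.3559
Treynor = (R_P − R_f) / β_P = (14.13% − 2.33%) / 1.3559 = 11.80% / 1.3559 = 8.70%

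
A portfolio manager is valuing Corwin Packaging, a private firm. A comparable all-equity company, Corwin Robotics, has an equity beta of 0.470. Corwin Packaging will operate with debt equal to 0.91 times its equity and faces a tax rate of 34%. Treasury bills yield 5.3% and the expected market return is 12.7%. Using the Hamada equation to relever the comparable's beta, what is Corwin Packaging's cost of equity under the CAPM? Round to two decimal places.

β_L = β_U × [1 + (1 − t)(D/E)] = 0.470 × [1 + (1 − 0.34) × 0.91]
    = 0.470 × [1 + 0.66 × 0.91] = 0.470 × 1.6006 = 0.7523
MRP = 12.7% − 5.3% = 7.40%
E(R) = R_f + β_L × MRP = 5.3% + 0.7523 × 7.4% = 10.87%

10.87%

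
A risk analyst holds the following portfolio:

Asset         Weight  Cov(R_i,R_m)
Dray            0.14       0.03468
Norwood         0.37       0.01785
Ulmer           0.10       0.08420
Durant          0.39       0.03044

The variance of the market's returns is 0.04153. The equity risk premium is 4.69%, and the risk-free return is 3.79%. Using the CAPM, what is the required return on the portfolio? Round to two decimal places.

β_Dray = 0.03468 / 0.04153 = 0.8351
β_Norwood = 0.01785 / 0.04153 = 0.4298
β_Ulmer = 0.08420 / 0.04153 = 2.0275
β_Durant = 0.03044 / 0.04153 = 0.7330
β_P = Σ w_i β_i = 0.14×0.8351 + 0.37×0.4298 + 0.10×2.0275 + 0.39×0.7330 = 0.7646
E(R_P) = R_f + β_P × MRP = 3.79% + 0.7646 × 4.69% = 7.38%

7.38%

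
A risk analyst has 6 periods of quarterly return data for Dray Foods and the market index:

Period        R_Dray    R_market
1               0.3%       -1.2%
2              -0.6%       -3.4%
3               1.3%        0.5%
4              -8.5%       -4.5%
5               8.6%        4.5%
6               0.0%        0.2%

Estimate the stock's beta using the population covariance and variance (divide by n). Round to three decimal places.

Mean R_i = (0.3 − 0.6 + 1.3 − 8.5 + 8.6 + 0.0) / 6 = 0.1833%
Mean R_m = (-1.2 − 3.4 + 0.5 − 4.5 + 4.5 + 0.2) / 6 = -0.6500%
Σ(R_i − R̄_i)(R_m − R̄_m) = 79.9950  ⇒  Cov = 79.9950 / 6 = 13.3325
Σ(R_m − R̄_m)² = 51.2550  ⇒  Var(R_m) = 51.2550 / 6 = 8.5425
β = Cov / Var(R_m) = 13.3325 / 8.5425 = 1.5607

1.561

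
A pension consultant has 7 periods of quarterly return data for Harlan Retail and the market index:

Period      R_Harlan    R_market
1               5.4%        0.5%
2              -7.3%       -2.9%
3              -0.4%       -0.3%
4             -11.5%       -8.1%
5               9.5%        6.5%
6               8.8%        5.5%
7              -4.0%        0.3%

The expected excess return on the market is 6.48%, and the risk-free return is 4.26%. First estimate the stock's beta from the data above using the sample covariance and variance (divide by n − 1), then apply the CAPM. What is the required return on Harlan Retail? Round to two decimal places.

14.25%

Mean R_i = (5.4 − 7.3 − 0.4 − 11.5 + 9.5 + 8.8 − 4.0) / 7 = 0.0714%
Mean R_m = (0.5 − 2.9 − 0.3 − 8.1 + 6.5 + 5.5 + 0.3) / 7 = 0.2143%
Σ(R_i − R̄_i)(R_m − R̄_m) = 225.9829  ⇒  Cov = 225.9829 / 6 = 37.6638
Σ(R_m − R̄_m)² = 146.6286  ⇒  Var(R_m) = 146.6286 / 6 = 24.4381
β = Cov / Var(R_m) = 37.6638 / 24.4381 = 1.5412
E(R) = R_f + β × MRP = 4.26% + 1.5412 × 6.48% = 14.25%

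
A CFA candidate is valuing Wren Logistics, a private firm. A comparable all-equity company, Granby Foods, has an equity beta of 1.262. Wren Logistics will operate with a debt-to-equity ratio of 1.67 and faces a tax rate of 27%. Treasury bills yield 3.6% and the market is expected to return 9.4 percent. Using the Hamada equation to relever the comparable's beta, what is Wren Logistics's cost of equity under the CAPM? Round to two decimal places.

β_L = β_U × [1 + (1 − t)(D/E)] = 1.262 × [1 + (1 − 0.27) × 1.67]
    = 1.262 × [1 + 0.73 × 1.67] = 1.262 × 2.2191 = 2.8005
MRP = 9.4% − 3.6% = 5.80%
E(R) = R_f + β_L × MRP = 3.6% + 2.8005 × 5.8% = 19.84%

19.84%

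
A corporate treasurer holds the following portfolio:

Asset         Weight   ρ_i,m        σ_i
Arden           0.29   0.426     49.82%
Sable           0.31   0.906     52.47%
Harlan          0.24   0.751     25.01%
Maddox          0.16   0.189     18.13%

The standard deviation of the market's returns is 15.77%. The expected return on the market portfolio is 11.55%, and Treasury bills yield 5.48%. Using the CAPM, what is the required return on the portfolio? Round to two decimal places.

15.47%

β_Arden = 0.426 × 49.82% / 15.77% = 1.3458
β_Sable = 0.906 × 52.47% / 15.77% = 3.0144
β_Harlan = 0.751 × 25.01% / 15.77% = 1.1910
β_Maddox = 0.189 × 18.13% / 15.77% = 0.2173
β_P = Σ w_i β_i = 0.29×1.3458 + 0.31×3.0144 + 0.24×1.1910 + 0.16×0.2173 = 1.6454
MRP = 11.55% − 5.48% = 6.07%
E(R_P) = R_f + β_P × MRP = 5.48% + 1.6454 × 6.07% = 15.47%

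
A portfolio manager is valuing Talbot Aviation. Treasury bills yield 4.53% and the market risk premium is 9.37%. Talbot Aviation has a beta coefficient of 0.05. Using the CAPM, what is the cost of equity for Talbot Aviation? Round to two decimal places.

E(R) = R_f + β × MRP = 4.53% + 0.05 × 9.37% = 5.00%

5.00%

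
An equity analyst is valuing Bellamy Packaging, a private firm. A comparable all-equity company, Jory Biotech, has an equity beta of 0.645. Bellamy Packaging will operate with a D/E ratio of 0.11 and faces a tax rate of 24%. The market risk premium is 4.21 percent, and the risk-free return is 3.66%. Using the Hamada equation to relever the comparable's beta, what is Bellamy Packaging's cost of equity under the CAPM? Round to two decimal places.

β_L = β_U × [1 + (1 − t)(D/E)] = 0.645 × [1 + (1 − 0.24) × 0.11]
    = 0.645 × [1 + 0.76 × 0.11] = 0.645 × 1.0836 = 0.6989
E(R) = R_f + β_L × MRP = 3.66% + 0.6989 × 4.21% = 6.60%

6.60%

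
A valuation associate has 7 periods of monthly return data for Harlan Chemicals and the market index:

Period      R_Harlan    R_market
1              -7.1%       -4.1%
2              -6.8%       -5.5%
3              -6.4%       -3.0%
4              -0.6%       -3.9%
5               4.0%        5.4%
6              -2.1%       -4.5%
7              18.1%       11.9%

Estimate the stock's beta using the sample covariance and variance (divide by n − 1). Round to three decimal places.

Mean R_i = (-7.1 − 6.8 − 6.4 − 0.6 + 4.0 − 2.1 + 18.1) / 7 = -0.1286%
Mean R_m = (-4.1 − 5.5 − 3.0 − 3.9 + 5.4 − 4.5 + 11.9) / 7 = -0.5286%
Σ(R_i − R̄_i)(R_m − R̄_m) = 334.0143  ⇒  Cov = 334.0143 / 6 = 55.6691
Σ(R_m − R̄_m)² = 260.3343  ⇒  Var(R_m) = 260.3343 / 6 = 43.3891
β = Cov / Var(R_m) = 55.6691 / 43.3891 = 1.2830

1.283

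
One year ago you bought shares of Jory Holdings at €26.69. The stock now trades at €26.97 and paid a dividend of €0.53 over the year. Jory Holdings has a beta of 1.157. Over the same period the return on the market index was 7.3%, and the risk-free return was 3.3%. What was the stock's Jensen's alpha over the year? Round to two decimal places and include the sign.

-4.89%

Realised HPR = (P1 + D1 − P0) / P0 = (26.97 + 0.53 − 26.69) / 26.69 = 0.81 / 26.69 = 3.0348%
MRP = 7.3% − 3.3% = 4.00%
CAPM required = R_f + β·MRP = 3.3% + 1.157 × 4.0% = 7.9280%
α = realised − required = 3.0348% − 7.9280% = -4.89%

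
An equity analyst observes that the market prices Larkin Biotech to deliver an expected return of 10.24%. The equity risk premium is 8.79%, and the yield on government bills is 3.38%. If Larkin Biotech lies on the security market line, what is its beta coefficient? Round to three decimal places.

0.780

β = (E(R) − R_f) / MRP = (10.24% − 3.38%) / 8.79% = 6.86% / 8.79% = 0.780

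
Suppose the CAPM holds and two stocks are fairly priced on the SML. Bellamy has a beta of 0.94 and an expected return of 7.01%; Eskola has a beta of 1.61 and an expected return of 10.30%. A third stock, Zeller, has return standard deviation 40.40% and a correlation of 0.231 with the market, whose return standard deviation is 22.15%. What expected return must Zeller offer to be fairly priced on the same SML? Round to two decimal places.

MRP = (10.30% − 7.01%) / (1.61 − 0.94) = 4.9104%
R_f = 7.01% − 0.94 × 4.9104% = 2.3942%
β_Zeller = ρ·σ_i/σ_m = 0.231 × 40.40 / 22.15 = 0.4213
E(R_Zeller) = R_f + β × MRP = 2.3942% + 0.4213 × 4.9104% = 4.46%

4.46%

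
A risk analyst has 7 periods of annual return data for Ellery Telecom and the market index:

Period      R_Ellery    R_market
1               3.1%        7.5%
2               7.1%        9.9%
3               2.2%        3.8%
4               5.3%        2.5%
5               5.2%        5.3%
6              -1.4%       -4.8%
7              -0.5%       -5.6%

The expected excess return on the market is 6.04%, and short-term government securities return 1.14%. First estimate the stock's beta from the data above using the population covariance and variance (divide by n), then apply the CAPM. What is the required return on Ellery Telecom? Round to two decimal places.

3.94%

Mean R_i = (3.1 + 7.1 + 2.2 + 5.3 + 5.2 − 1.4 − 0.5) / 7 = 3.0000%
Mean R_m = (7.5 + 9.9 + 3.8 + 2.5 + 5.3 − 4.8 − 5.6) / 7 = 2.6571%
Σ(R_i − R̄_i)(R_m − R̄_m) = 96.4300  ⇒  Cov = 96.4300 / 7 = 13.7757
Σ(R_m − R̄_m)² = 208.0171  ⇒  Var(R_m) = 208.0171 / 7 = 29.7167
β = Cov / Var(R_m) = 13.7757 / 29.7167 = 0.4636
E(R) = R_f + β × MRP = 1.14% + 0.4636 × 6.04% = 3.94%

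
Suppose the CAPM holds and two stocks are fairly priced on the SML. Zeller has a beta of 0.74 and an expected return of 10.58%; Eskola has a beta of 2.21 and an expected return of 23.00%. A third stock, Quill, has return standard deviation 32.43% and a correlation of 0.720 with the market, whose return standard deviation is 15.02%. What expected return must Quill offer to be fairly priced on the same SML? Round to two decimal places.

17.46%

MRP = (23.00% − 10.58%) / (2.21 − 0.74) = 8.4490%
R_f = 10.58% − 0.74 × 8.4490% = 4.3277%
β_Quill = ρ·σ_i/σ_m = 0.720 × 32.43 / 15.02 = 1.5546
E(R_Quill) = R_f + β × MRP = 4.3277% + 1.5546 × 8.4490% = 17.46%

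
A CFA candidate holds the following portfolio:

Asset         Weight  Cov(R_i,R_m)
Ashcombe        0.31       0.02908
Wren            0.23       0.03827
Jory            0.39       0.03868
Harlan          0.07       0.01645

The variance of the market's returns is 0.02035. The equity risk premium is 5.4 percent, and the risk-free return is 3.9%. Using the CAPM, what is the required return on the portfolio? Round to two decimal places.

12.94%

β_Ashcombe = 0.02908 / 0.02035 = 1.4290
β_Wren = 0.03827 / 0.02035 = 1.8806
β_Jory = 0.03868 / 0.02035 = 1.9007
β_Harlan = 0.01645 / 0.02035 = 0.8084
β_P = Σ w_i β_i = 0.31×1.4290 + 0.23×1.8806 + 0.39×1.9007 + 0.07×0.8084 = 1.6734
E(R_P) = R_f + β_P × MRP = 3.9% + 1.6734 × 5.4% = 12.94%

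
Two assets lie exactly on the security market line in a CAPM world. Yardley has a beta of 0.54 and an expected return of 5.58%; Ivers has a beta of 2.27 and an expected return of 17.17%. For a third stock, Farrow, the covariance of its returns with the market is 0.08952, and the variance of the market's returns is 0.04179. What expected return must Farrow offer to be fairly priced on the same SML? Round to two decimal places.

16.31%

MRP = (17.17% − 5.58%) / (2.27 − 0.54) = 6.6994%
R_f = 5.58% − 0.54 × 6.6994% = 1.9623%
β_Farrow = Cov / Var(R_m) = 0.08952 / 0.04179 = 2.1421
E(R_Farrow) = R_f + β × MRP = 1.9623% + 2.1421 × 6.6994% = 16.31%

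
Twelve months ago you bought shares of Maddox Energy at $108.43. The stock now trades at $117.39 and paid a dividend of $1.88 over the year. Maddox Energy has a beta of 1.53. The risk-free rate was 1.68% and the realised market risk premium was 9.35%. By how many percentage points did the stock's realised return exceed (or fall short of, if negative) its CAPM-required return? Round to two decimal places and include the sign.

-5.99%

Realised HPR = (P1 + D1 − P0) / P0 = (117.39 + 1.88 − 108.43) / 108.43 = 10.84 / 108.43 = 9.9972%
CAPM required = R_f + β·MRP = 1.68% + 1.53 × 9.35% = 15.9855%
α = realised − required = 9.9972% − 15.9855% = -5.99%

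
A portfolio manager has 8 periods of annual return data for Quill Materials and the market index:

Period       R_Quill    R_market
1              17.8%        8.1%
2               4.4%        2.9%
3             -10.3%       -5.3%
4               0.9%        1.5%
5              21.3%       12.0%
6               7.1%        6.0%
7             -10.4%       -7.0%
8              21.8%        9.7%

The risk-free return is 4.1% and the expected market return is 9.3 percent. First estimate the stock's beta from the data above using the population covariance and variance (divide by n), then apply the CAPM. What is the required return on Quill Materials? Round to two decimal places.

Mean R_i = (17.8 + 4.4 − 10.3 + 0.9 + 21.3 + 7.1 − 10.4 + 21.8) / 8 = 6.5750%
Mean R_m = (8.1 + 2.9 − 5.3 + 1.5 + 12.0 + 6.0 − 7.0 + 9.7) / 8 = 3.4875%
Σ(R_i − R̄_i)(R_m − R̄_m) = 611.8975  ⇒  Cov = 611.8975 / 8 = 76.4872
Σ(R_m − R̄_m)² = 330.1488  ⇒  Var(R_m) = 330.1488 / 8 = 41.2686
β = Cov / Var(R_m) = 76.4872 / 41.2686 = 1.8534
MRP = 9.3% − 4.1% = 5.20%
E(R) = R_f + β × MRP = 4.1% + 1.8534 × 5.2% = 13.74%

13.74%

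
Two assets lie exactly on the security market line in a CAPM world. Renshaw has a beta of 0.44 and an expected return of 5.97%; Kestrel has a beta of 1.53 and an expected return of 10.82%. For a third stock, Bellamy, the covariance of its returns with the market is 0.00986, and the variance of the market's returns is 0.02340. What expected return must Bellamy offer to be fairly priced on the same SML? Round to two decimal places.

5.89%

MRP = (10.82% − 5.97%) / (1.53 − 0.44) = 4.4495%
R_f = 5.97% − 0.44 × 4.4495% = 4.0122%
β_Bellamy = Cov / Var(R_m) = 0.00986 / 0.02340 = 0.4214
E(R_Bellamy) = R_f + β × MRP = 4.0122% + 0.4214 × 4.4495% = 5.89%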